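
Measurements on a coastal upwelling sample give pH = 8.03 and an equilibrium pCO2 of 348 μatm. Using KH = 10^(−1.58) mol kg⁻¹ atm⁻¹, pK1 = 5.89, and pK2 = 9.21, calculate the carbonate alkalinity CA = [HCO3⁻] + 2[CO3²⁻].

[CO2*] = KH · pCO2 = 10^(−1.58) × 348×10^-6 = 9.153×10^-6 mol/kg
α₀ = 1/(1 + K1/[H⁺] + K1K2/[H⁺]²) = 1/(1 + 10^+2.14 + 10^+0.96) = 0.006750
DIC = [CO2*]/α₀ = 9.153×10^-6 / 0.006750 = 1.356 mmol/kg
CA = (α₁ + 2α₂)·DIC = (0.9317 + 2×0.06156) × 1.356 = 1.43 mmol/kg

CA = 1.43 mmol/kg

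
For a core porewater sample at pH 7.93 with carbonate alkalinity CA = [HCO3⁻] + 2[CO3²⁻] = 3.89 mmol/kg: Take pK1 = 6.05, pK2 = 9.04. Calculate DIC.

CA = [HCO3⁻] + 2[CO3²⁻] = (α₁ + 2α₂)·DIC
At pH 7.93: [H⁺]/K1 = 10^-1.88 = 0.013183, K2/[H⁺] = 10^-1.11 = 0.077625
α₁ = 1/(1 + 0.013183 + 0.077625) = 1/1.0908 = 0.9168; α₂ = α₁·K2/[H⁺] = 0.07116
α₁ + 2α₂ = 1.0591
DIC = CA / (α₁ + 2α₂) = 3.89 / 1.0591 = 3.67 mmol/kg

DIC = 3.67 mmol/kg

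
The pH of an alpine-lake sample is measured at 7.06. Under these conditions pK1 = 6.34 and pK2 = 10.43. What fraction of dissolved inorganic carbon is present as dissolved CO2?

α₀ = 1 / (1 + K1/[H⁺] + K1K2/[H⁺]²) = 1 / (1 + 10^+0.72 + 10^-2.65)
   = 1 / (1 + 5.2481 + 0.0022387) = 1/6.2503 = 0.1600

α₀ = 0.160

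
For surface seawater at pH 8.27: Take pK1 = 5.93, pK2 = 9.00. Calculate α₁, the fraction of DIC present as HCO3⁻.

α₁ = 0.840

α₁ = 1 / (1 + [H⁺]/K1 + K2/[H⁺]) = 1 / (1 + 10^-2.34 + 10^-0.73)
   = 1 / (1 + 0.0045709 + 0.18621) = 1/1.1908 = 0.8398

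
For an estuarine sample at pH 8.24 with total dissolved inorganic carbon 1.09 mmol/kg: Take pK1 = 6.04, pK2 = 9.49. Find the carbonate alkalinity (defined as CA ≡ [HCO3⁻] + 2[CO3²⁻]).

CA = [HCO3⁻] + 2[CO3²⁻] = (α₁ + 2α₂)·DIC
At pH 8.24: [H⁺]/K1 = 10^-2.20 = 0.0063096, K2/[H⁺] = 10^-1.25 = 0.056234
α₁ = 1/(1 + 0.0063096 + 0.056234) = 1/1.0625 = 0.9411; α₂ = α₁·K2/[H⁺] = 0.05292
α₁ + 2α₂ = 1.0470
CA = 1.0470 × 1.09 = 1.14 mmol/kg

CA = 1.14 mmol/kg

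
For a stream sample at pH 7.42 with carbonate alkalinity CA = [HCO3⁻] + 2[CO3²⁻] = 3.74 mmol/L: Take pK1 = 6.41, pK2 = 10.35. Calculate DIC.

CA = [HCO3⁻] + 2[CO3²⁻] = (α₁ + 2α₂)·DIC
At pH 7.42: [H⁺]/K1 = 10^-1.01 = 0.097724, K2/[H⁺] = 10^-2.93 = 0.0011749
α₁ = 1/(1 + 0.097724 + 0.0011749) = 1/1.0989 = 0.9100; α₂ = α₁·K2/[H⁺] = 0.001069
α₁ + 2α₂ = 0.9121
DIC = CA / (α₁ + 2α₂) = 3.74 / 0.9121 = 4.10 mmol/L

DIC = 4.10 mmol/L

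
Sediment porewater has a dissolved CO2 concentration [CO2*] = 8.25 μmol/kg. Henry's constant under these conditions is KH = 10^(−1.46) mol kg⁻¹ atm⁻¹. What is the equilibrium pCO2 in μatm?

KH = 10^(−1.46) = 3.467×10^-2 mol kg⁻¹ atm⁻¹
pCO2 = [CO2*]/KH = 8.25×10^-6 / 3.467×10^-2 = 2.38×10^-4 atm = 238 μatm

pCO2 = 238 μatm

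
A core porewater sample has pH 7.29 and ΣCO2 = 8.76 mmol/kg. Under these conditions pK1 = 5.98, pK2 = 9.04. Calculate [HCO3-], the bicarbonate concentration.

[HCO3⁻] = 8.21 mmol/kg

α₁ = 1 / (1 + [H⁺]/K1 + K2/[H⁺]) = 1 / (1 + 10^-1.31 + 10^-1.75)
   = 1 / (1 + 0.048978 + 0.017783) = 1/1.0668 = 0.9374
[HCO3⁻] = α₁ × DIC = 0.9374 × 8.76 = 8.21 mmol/kg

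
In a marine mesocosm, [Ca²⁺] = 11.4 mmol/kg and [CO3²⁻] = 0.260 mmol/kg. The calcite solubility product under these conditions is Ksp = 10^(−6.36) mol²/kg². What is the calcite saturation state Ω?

Ω = 6.79

Ksp = 10^(−6.36) = 4.365×10^-7
Ω = [Ca²⁺][CO3²⁻]/Ksp = (11.4×10^-3)(0.260×10^-3) / 4.365×10^-7 = 6.79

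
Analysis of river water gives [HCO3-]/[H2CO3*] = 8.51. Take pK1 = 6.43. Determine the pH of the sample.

From K1 = [H⁺][HCO3-]/[H2CO3*]:  pH = pK1 + log₁₀([HCO3-]/[H2CO3*])
log₁₀(8.51) = +0.930
pH = 6.43 + (+0.930) = 7.36

pH = 7.36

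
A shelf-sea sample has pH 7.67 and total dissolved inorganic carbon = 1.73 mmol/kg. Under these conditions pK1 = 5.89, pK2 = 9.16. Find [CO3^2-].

[CO3²⁻] = 0.0534 mmol/kg

α₂ = 1 / (1 + [H⁺]/K2 + [H⁺]²/(K1K2)) = 1 / (1 + 10^+1.49 + 10^-0.29)
   = 1 / (1 + 30.903 + 0.51286) = 1/32.416 = 0.03085
[CO3²⁻] = α₂ × DIC = 0.03085 × 1.73 = 0.0534 mmol/kg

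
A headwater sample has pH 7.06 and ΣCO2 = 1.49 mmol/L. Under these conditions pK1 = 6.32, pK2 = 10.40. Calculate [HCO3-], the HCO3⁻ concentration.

α₁ = 1 / (1 + [H⁺]/K1 + K2/[H⁺]) = 1 / (1 + 10^-0.74 + 10^-3.34)
   = 1 / (1 + 0.18197 + 0.00045709) = 1/1.1824 = 0.8457
[HCO3⁻] = α₁ × DIC = 0.8457 × 1.49 = 1.26 mmol/L

[HCO3⁻] = 1.26 mmol/L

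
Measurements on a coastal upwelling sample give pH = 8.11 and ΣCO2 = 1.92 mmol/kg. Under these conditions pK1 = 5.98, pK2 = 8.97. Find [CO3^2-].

α₂ = 1 / (1 + [H⁺]/K2 + [H⁺]²/(K1K2)) = 1 / (1 + 10^+0.86 + 10^-1.27)
   = 1 / (1 + 7.2444 + 0.053703) = 1/8.2981 = 0.1205
[CO3²⁻] = α₂ × DIC = 0.1205 × 1.92 = 0.231 mmol/kg

[CO3²⁻] = 0.231 mmol/kg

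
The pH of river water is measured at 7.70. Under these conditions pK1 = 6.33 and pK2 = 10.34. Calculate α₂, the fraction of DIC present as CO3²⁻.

α₂ = 0.00219

α₂ = 1 / (1 + [H⁺]/K2 + [H⁺]²/(K1K2)) = 1 / (1 + 10^+2.64 + 10^+1.27)
   = 1 / (1 + 436.52 + 18.621) = 1/456.14 = 0.002192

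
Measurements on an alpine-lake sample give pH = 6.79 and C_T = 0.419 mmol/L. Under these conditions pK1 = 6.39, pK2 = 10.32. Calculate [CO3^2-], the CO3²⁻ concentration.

[CO3²⁻] = 0.0884 μmol/L

α₂ = 1 / (1 + [H⁺]/K2 + [H⁺]²/(K1K2)) = 1 / (1 + 10^+3.53 + 10^+3.13)
   = 1 / (1 + 3388.4 + 1349.0) = 1/4738.4 = 0.0002110
[CO3²⁻] = α₂ × DIC = 0.0002110 × 0.419 = 8.84×10^-5 mmol/L = 0.0884 μmol/L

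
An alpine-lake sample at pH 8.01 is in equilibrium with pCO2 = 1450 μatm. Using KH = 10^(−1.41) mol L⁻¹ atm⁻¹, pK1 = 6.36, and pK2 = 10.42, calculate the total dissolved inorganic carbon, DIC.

DIC = 2.59 mmol/L

[CO2*] = KH · pCO2 = 10^(−1.41) × 1450×10^-6 = 5.641×10^-5 mol/L
α₀ = 1/(1 + K1/[H⁺] + K1K2/[H⁺]²) = 1/(1 + 10^+1.65 + 10^-0.76) = 0.02181
DIC = [CO2*]/α₀ = 5.641×10^-5 / 0.02181 = 2.59 mmol/L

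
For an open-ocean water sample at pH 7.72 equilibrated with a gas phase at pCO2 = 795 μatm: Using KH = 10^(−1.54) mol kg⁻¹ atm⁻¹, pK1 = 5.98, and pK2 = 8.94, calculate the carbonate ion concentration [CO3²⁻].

[CO2*] = KH · pCO2 = 10^(−1.54) × 795×10^-6 = 2.293×10^-5 mol/kg
α₀ = 1/(1 + K1/[H⁺] + K1K2/[H⁺]²) = 1/(1 + 10^+1.74 + 10^+0.52) = 0.01687
DIC = [CO2*]/α₀ = 2.293×10^-5 / 0.01687 = 1.359 mmol/kg
[CO3²⁻] = α₂·DIC; α₂ = 0.05587, so [CO3²⁻] = 0.05587 × 1.359 = 0.0759 mmol/kg

[CO3²⁻] = 0.0759 mmol/kg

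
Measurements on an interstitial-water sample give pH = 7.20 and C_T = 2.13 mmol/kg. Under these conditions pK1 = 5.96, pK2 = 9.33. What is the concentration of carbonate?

[CO3²⁻] = 14.8 μmol/kg

α₂ = 1 / (1 + [H⁺]/K2 + [H⁺]²/(K1K2)) = 1 / (1 + 10^+2.13 + 10^+0.89)
   = 1 / (1 + 134.90 + 7.7625) = 1/143.66 = 0.006961
[CO3²⁻] = α₂ × DIC = 0.006961 × 2.13 = 0.0148 mmol/kg = 14.8 μmol/kg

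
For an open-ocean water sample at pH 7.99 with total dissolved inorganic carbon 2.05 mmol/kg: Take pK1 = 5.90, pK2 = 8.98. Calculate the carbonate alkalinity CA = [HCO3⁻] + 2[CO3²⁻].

CA = 2.22 mmol/kg

CA = [HCO3⁻] + 2[CO3²⁻] = (α₁ + 2α₂)·DIC
At pH 7.99: [H⁺]/K1 = 10^-2.09 = 0.0081283, K2/[H⁺] = 10^-0.99 = 0.10233
α₁ = 1/(1 + 0.0081283 + 0.10233) = 1/1.1105 = 0.9005; α₂ = α₁·K2/[H⁺] = 0.09215
α₁ + 2α₂ = 1.0848
CA = 1.0848 × 2.05 = 2.22 mmol/kg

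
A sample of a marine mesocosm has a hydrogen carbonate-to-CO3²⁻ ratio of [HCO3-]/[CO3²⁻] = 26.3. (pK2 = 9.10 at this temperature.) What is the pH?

pH = 7.68

From K2 = [H⁺][CO3²⁻]/[HCO3-]:  pH = pK2 − log₁₀([HCO3-]/[CO3²⁻])
log₁₀(26.3) = +1.420
pH = 9.10 − (+1.420) = 7.68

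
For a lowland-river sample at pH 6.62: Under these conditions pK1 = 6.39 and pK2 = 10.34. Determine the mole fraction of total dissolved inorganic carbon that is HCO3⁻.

α₁ = 1 / (1 + [H⁺]/K1 + K2/[H⁺]) = 1 / (1 + 10^-0.23 + 10^-3.72)
   = 1 / (1 + 0.58884 + 0.00019055) = 1/1.5890 = 0.6293

α₁ = 0.629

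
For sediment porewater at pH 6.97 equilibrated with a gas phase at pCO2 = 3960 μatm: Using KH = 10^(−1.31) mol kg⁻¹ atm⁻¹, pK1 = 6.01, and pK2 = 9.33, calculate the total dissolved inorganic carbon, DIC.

[CO2*] = KH · pCO2 = 10^(−1.31) × 3960×10^-6 = 1.940×10^-4 mol/kg
α₀ = 1/(1 + K1/[H⁺] + K1K2/[H⁺]²) = 1/(1 + 10^+0.96 + 10^-1.40) = 0.09843
DIC = [CO2*]/α₀ = 1.940×10^-4 / 0.09843 = 1.97 mmol/kg

DIC = 1.97 mmol/kg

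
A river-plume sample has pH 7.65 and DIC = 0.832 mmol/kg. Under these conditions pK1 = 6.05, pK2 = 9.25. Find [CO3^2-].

[CO3²⁻] = 19.9 μmol/kg

α₂ = 1 / (1 + [H⁺]/K2 + [H⁺]²/(K1K2)) = 1 / (1 + 10^+1.60 + 10^+0.00)
   = 1 / (1 + 39.811 + 1.0000) = 1/41.811 = 0.02392
[CO3²⁻] = α₂ × DIC = 0.02392 × 0.832 = 0.0199 mmol/kg = 19.9 μmol/kg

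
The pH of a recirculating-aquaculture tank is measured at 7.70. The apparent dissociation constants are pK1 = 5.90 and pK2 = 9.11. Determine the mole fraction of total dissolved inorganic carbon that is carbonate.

α₂ = 0.0369

α₂ = 1 / (1 + [H⁺]/K2 + [H⁺]²/(K1K2)) = 1 / (1 + 10^+1.41 + 10^-0.39)
   = 1 / (1 + 25.704 + 0.40738) = 1/27.111 = 0.03688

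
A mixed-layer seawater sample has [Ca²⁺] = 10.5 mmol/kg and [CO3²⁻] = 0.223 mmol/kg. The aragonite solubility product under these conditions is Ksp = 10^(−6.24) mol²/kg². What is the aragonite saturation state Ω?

Ksp = 10^(−6.24) = 5.754×10^-7
Ω = [Ca²⁺][CO3²⁻]/Ksp = (10.5×10^-3)(0.223×10^-3) / 5.754×10^-7 = 4.07

Ω = 4.07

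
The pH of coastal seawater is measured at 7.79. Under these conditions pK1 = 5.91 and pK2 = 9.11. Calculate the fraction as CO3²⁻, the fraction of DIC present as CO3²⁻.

α₂ = 1 / (1 + [H⁺]/K2 + [H⁺]²/(K1K2)) = 1 / (1 + 10^+1.32 + 10^-0.56)
   = 1 / (1 + 20.893 + 0.27542) = 1/22.168 = 0.04511

α₂ = 0.0451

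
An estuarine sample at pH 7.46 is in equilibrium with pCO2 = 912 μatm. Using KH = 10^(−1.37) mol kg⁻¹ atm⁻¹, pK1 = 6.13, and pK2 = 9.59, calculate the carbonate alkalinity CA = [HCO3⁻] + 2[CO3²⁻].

CA = 0.844 mmol/kg

[CO2*] = KH · pCO2 = 10^(−1.37) × 912×10^-6 = 3.890×10^-5 mol/kg
α₀ = 1/(1 + K1/[H⁺] + K1K2/[H⁺]²) = 1/(1 + 10^+1.33 + 10^-0.80) = 0.04437
DIC = [CO2*]/α₀ = 3.890×10^-5 / 0.04437 = 0.8768 mmol/kg
CA = (α₁ + 2α₂)·DIC = (0.9486 + 2×0.007032) × 0.8768 = 0.844 mmol/kg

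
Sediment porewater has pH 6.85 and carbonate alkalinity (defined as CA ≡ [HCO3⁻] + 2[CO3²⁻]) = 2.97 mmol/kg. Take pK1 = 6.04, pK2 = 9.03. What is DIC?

DIC = 3.40 mmol/kg

CA = [HCO3⁻] + 2[CO3²⁻] = (α₁ + 2α₂)·DIC
At pH 6.85: [H⁺]/K1 = 10^-0.81 = 0.15488, K2/[H⁺] = 10^-2.18 = 0.0066069
α₁ = 1/(1 + 0.15488 + 0.0066069) = 1/1.1615 = 0.8610; α₂ = α₁·K2/[H⁺] = 0.005688
α₁ + 2α₂ = 0.8723
DIC = CA / (α₁ + 2α₂) = 2.97 / 0.8723 = 3.40 mmol/kg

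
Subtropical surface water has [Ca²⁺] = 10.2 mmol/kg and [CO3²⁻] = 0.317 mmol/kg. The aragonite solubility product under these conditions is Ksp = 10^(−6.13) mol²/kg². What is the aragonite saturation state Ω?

Ω = 4.36

Ksp = 10^(−6.13) = 7.413×10^-7
Ω = [Ca²⁺][CO3²⁻]/Ksp = (10.2×10^-3)(0.317×10^-3) / 7.413×10^-7 = 4.36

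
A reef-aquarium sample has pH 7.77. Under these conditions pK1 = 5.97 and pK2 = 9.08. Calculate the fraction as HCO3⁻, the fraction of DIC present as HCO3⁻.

α₁ = 1 / (1 + [H⁺]/K1 + K2/[H⁺]) = 1 / (1 + 10^-1.80 + 10^-1.31)
   = 1 / (1 + 0.015849 + 0.048978) = 1/1.0648 = 0.9391

α₁ = 0.939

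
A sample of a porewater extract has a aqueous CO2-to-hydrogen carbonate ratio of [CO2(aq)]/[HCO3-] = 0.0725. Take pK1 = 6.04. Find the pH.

From K1 = [H⁺][HCO3-]/[CO2(aq)]:  pH = pK1 − log₁₀([CO2(aq)]/[HCO3-])
log₁₀(0.0725) = -1.140
pH = 6.04 − (-1.140) = 7.18

pH = 7.18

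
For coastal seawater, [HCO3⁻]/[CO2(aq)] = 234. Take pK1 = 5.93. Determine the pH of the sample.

pH = 8.30

From K1 = [H⁺][HCO3⁻]/[CO2(aq)]:  pH = pK1 + log₁₀([HCO3⁻]/[CO2(aq)])
log₁₀(234) = +2.369
pH = 5.93 + (+2.369) = 8.30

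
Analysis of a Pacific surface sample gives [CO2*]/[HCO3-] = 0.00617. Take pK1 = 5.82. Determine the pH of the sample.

From K1 = [H⁺][HCO3-]/[CO2*]:  pH = pK1 − log₁₀([CO2*]/[HCO3-])
log₁₀(0.00617) = -2.210
pH = 5.82 − (-2.210) = 8.03

pH = 8.03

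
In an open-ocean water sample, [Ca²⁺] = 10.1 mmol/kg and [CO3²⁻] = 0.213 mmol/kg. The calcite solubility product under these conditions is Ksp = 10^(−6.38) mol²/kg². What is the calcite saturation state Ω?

Ω = 5.16

Ksp = 10^(−6.38) = 4.169×10^-7
Ω = [Ca²⁺][CO3²⁻]/Ksp = (10.1×10^-3)(0.213×10^-3) / 4.169×10^-7 = 5.16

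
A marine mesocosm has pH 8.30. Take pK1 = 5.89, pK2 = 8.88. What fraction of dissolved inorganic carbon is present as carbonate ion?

α₂ = 1 / (1 + [H⁺]/K2 + [H⁺]²/(K1K2)) = 1 / (1 + 10^+0.58 + 10^-1.83)
   = 1 / (1 + 3.8019 + 0.014791) = 1/4.8167 = 0.2076

α₂ = 0.208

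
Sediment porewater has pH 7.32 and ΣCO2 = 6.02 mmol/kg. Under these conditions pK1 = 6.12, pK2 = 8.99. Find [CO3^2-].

[CO3²⁻] = 0.119 mmol/kg

α₂ = 1 / (1 + [H⁺]/K2 + [H⁺]²/(K1K2)) = 1 / (1 + 10^+1.67 + 10^+0.47)
   = 1 / (1 + 46.774 + 2.9512) = 1/50.725 = 0.01971
[CO3²⁻] = α₂ × DIC = 0.01971 × 6.02 = 0.119 mmol/kg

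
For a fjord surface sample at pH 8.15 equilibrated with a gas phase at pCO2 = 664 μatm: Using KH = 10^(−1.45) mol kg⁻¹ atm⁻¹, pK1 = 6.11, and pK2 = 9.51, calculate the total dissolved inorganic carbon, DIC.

DIC = 2.72 mmol/kg

[CO2*] = KH · pCO2 = 10^(−1.45) × 664×10^-6 = 2.356×10^-5 mol/kg
α₀ = 1/(1 + K1/[H⁺] + K1K2/[H⁺]²) = 1/(1 + 10^+2.04 + 10^+0.68) = 0.008663
DIC = [CO2*]/α₀ = 2.356×10^-5 / 0.008663 = 2.72 mmol/kg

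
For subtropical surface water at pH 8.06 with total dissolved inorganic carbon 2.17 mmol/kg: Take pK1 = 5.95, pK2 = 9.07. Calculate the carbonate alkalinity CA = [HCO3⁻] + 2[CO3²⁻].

CA = 2.35 mmol/kg

CA = [HCO3⁻] + 2[CO3²⁻] = (α₁ + 2α₂)·DIC
At pH 8.06: [H⁺]/K1 = 10^-2.11 = 0.0077625, K2/[H⁺] = 10^-1.01 = 0.097724
α₁ = 1/(1 + 0.0077625 + 0.097724) = 1/1.1055 = 0.9046; α₂ = α₁·K2/[H⁺] = 0.08840
α₁ + 2α₂ = 1.0814
CA = 1.0814 × 2.17 = 2.35 mmol/kg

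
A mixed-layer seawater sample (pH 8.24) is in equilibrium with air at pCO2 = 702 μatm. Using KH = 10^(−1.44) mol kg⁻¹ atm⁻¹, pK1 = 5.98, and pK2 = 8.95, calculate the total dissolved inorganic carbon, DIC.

DIC = 5.57 mmol/kg

[CO2*] = KH · pCO2 = 10^(−1.44) × 702×10^-6 = 2.549×10^-5 mol/kg
α₀ = 1/(1 + K1/[H⁺] + K1K2/[H⁺]²) = 1/(1 + 10^+2.26 + 10^+1.55) = 0.004578
DIC = [CO2*]/α₀ = 2.549×10^-5 / 0.004578 = 5.57 mmol/kg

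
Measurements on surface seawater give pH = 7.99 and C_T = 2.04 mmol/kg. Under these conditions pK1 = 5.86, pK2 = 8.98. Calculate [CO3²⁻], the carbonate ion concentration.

α₂ = 1 / (1 + [H⁺]/K2 + [H⁺]²/(K1K2)) = 1 / (1 + 10^+0.99 + 10^-1.14)
   = 1 / (1 + 9.7724 + 0.072444) = 1/10.845 = 0.09221
[CO3²⁻] = α₂ × DIC = 0.09221 × 2.04 = 0.188 mmol/kg

[CO3²⁻] = 0.188 mmol/kg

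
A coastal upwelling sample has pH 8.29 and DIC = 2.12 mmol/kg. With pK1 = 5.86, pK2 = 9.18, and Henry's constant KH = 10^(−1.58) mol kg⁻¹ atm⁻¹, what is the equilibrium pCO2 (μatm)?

pCO2 = 264 μatm

α₀ = 1 / (1 + K1/[H⁺] + K1K2/[H⁺]²) = 1 / (1 + 10^+2.43 + 10^+1.54)
   = 1 / (1 + 269.15 + 34.674) = 1/304.83 = 0.003281
[CO2*] = α₀ × DIC = 0.003281 × 2.12 = 0.006955 mmol/kg = 6.955 μmol/kg
pCO2 = [CO2*]/KH = 6.955×10^-6 / 2.630×10^-2 = 264 μatm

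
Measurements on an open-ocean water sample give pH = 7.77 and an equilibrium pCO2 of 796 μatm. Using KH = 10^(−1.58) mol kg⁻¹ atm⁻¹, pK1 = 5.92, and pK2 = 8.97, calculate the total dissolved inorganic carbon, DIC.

DIC = 1.60 mmol/kg

[CO2*] = KH · pCO2 = 10^(−1.58) × 796×10^-6 = 2.094×10^-5 mol/kg
α₀ = 1/(1 + K1/[H⁺] + K1K2/[H⁺]²) = 1/(1 + 10^+1.85 + 10^+0.65) = 0.01311
DIC = [CO2*]/α₀ = 2.094×10^-5 / 0.01311 = 1.60 mmol/kg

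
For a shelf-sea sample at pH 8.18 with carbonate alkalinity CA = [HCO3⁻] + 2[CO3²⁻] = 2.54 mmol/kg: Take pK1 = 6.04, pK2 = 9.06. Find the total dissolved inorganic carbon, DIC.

CA = [HCO3⁻] + 2[CO3²⁻] = (α₁ + 2α₂)·DIC
At pH 8.18: [H⁺]/K1 = 10^-2.14 = 0.0072444, K2/[H⁺] = 10^-0.88 = 0.13183
α₁ = 1/(1 + 0.0072444 + 0.13183) = 1/1.1391 = 0.8779; α₂ = α₁·K2/[H⁺] = 0.1157
α₁ + 2α₂ = 1.1094
DIC = CA / (α₁ + 2α₂) = 2.54 / 1.1094 = 2.29 mmol/kg

DIC = 2.29 mmol/kg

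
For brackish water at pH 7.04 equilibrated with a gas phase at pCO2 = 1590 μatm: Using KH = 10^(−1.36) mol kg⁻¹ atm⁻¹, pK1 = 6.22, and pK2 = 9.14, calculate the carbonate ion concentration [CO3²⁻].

[CO3²⁻] = 3.64 μmol/kg

[CO2*] = KH · pCO2 = 10^(−1.36) × 1590×10^-6 = 6.941×10^-5 mol/kg
α₀ = 1/(1 + K1/[H⁺] + K1K2/[H⁺]²) = 1/(1 + 10^+0.82 + 10^-1.28) = 0.1306
DIC = [CO2*]/α₀ = 6.941×10^-5 / 0.1306 = 0.5316 mmol/kg
[CO3²⁻] = α₂·DIC; α₂ = 0.006852, so [CO3²⁻] = 0.006852 × 0.5316 = 0.00364 mmol/kg = 3.64 μmol/kg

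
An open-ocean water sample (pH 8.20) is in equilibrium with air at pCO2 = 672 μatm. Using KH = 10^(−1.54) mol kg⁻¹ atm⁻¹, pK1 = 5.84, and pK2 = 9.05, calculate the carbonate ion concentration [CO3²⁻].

[CO2*] = KH · pCO2 = 10^(−1.54) × 672×10^-6 = 1.938×10^-5 mol/kg
α₀ = 1/(1 + K1/[H⁺] + K1K2/[H⁺]²) = 1/(1 + 10^+2.36 + 10^+1.51) = 0.003810
DIC = [CO2*]/α₀ = 1.938×10^-5 / 0.003810 = 5.086 mmol/kg
[CO3²⁻] = α₂·DIC; α₂ = 0.1233, so [CO3²⁻] = 0.1233 × 5.086 = 0.627 mmol/kg

[CO3²⁻] = 0.627 mmol/kg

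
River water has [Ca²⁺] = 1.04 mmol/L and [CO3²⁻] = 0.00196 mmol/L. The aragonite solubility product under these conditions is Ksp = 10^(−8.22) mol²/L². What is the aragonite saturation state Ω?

Ksp = 10^(−8.22) = 6.026×10^-9
Ω = [Ca²⁺][CO3²⁻]/Ksp = (1.04×10^-3)(0.00196×10^-3) / 6.026×10^-9 = 0.338

Ω = 0.338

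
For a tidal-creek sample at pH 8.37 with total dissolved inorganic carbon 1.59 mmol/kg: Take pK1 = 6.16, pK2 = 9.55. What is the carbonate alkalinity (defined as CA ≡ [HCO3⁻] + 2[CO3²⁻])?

CA = 1.68 mmol/kg

CA = [HCO3⁻] + 2[CO3²⁻] = (α₁ + 2α₂)·DIC
At pH 8.37: [H⁺]/K1 = 10^-2.21 = 0.0061660, K2/[H⁺] = 10^-1.18 = 0.066069
α₁ = 1/(1 + 0.0061660 + 0.066069) = 1/1.0722 = 0.9326; α₂ = α₁·K2/[H⁺] = 0.06162
α₁ + 2α₂ = 1.0559
CA = 1.0559 × 1.59 = 1.68 mmol/kg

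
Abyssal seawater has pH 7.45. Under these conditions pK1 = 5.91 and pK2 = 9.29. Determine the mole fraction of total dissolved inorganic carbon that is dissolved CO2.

α₀ = 0.0276

α₀ = 1 / (1 + K1/[H⁺] + K1K2/[H⁺]²) = 1 / (1 + 10^+1.54 + 10^-0.30)
   = 1 / (1 + 34.674 + 0.50119) = 1/36.175 = 0.02764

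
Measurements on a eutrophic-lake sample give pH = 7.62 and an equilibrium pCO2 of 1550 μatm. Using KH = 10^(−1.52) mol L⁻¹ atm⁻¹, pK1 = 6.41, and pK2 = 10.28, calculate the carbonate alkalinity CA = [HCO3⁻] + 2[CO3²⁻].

CA = 0.762 mmol/L

[CO2*] = KH · pCO2 = 10^(−1.52) × 1550×10^-6 = 4.681×10^-5 mol/L
α₀ = 1/(1 + K1/[H⁺] + K1K2/[H⁺]²) = 1/(1 + 10^+1.21 + 10^-1.45) = 0.05796
DIC = [CO2*]/α₀ = 4.681×10^-5 / 0.05796 = 0.8076 mmol/L
CA = (α₁ + 2α₂)·DIC = (0.9400 + 2×0.002056) × 0.8076 = 0.762 mmol/L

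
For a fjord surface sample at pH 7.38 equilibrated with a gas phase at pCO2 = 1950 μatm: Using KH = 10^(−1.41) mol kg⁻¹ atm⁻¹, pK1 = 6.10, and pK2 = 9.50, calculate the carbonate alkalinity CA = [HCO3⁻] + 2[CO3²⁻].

CA = 1.47 mmol/kg

[CO2*] = KH · pCO2 = 10^(−1.41) × 1950×10^-6 = 7.586×10^-5 mol/kg
α₀ = 1/(1 + K1/[H⁺] + K1K2/[H⁺]²) = 1/(1 + 10^+1.28 + 10^-0.84) = 0.04951
DIC = [CO2*]/α₀ = 7.586×10^-5 / 0.04951 = 1.532 mmol/kg
CA = (α₁ + 2α₂)·DIC = (0.9433 + 2×0.007156) × 1.532 = 1.47 mmol/kg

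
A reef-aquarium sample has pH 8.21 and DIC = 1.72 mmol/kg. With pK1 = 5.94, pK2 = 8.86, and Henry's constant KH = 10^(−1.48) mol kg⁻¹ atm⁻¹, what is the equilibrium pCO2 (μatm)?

pCO2 = 227 μatm

α₀ = 1 / (1 + K1/[H⁺] + K1K2/[H⁺]²) = 1 / (1 + 10^+2.27 + 10^+1.62)
   = 1 / (1 + 186.21 + 41.687) = 1/228.90 = 0.004369
[CO2*] = α₀ × DIC = 0.004369 × 1.72 = 0.007514 mmol/kg = 7.514 μmol/kg
pCO2 = [CO2*]/KH = 7.514×10^-6 / 3.311×10^-2 = 227 μatm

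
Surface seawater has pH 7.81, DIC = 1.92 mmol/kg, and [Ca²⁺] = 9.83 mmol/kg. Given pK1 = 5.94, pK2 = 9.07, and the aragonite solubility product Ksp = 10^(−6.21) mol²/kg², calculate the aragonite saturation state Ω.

Ω = 1.57

α₂ = 1 / (1 + [H⁺]/K2 + [H⁺]²/(K1K2)) = 1 / (1 + 10^+1.26 + 10^-0.61)
   = 1 / (1 + 18.197 + 0.24547) = 1/19.442 = 0.05143
[CO3²⁻] = α₂ × DIC = 0.05143 × 1.92 = 0.09875 mmol/kg
Ksp = 10^(−6.21) = 6.166×10^-7
Ω = [Ca²⁺][CO3²⁻]/Ksp = (9.83×10^-3)(9.875×10^-5) / 6.166×10^-7 = 1.57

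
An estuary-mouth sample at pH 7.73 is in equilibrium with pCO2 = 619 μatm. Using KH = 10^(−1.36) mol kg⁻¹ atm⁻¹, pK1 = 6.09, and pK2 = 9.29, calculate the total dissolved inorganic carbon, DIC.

[CO2*] = KH · pCO2 = 10^(−1.36) × 619×10^-6 = 2.702×10^-5 mol/kg
α₀ = 1/(1 + K1/[H⁺] + K1K2/[H⁺]²) = 1/(1 + 10^+1.64 + 10^+0.08) = 0.02181
DIC = [CO2*]/α₀ = 2.702×10^-5 / 0.02181 = 1.24 mmol/kg

DIC = 1.24 mmol/kg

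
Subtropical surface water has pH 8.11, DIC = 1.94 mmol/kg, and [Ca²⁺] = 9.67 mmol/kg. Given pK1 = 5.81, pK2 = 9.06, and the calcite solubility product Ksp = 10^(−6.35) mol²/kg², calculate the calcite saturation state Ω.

Ω = 4.22

α₂ = 1 / (1 + [H⁺]/K2 + [H⁺]²/(K1K2)) = 1 / (1 + 10^+0.95 + 10^-1.35)
   = 1 / (1 + 8.9125 + 0.044668) = 1/9.9572 = 0.1004
[CO3²⁻] = α₂ × DIC = 0.1004 × 1.94 = 0.1948 mmol/kg
Ksp = 10^(−6.35) = 4.467×10^-7
Ω = [Ca²⁺][CO3²⁻]/Ksp = (9.67×10^-3)(1.948×10^-4) / 4.467×10^-7 = 4.22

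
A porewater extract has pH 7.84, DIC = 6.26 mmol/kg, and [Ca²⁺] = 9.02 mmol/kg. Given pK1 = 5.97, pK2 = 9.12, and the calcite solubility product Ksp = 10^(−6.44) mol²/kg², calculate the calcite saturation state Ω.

Ω = 7.66

α₂ = 1 / (1 + [H⁺]/K2 + [H⁺]²/(K1K2)) = 1 / (1 + 10^+1.28 + 10^-0.59)
   = 1 / (1 + 19.055 + 0.25704) = 1/20.312 = 0.04923
[CO3²⁻] = α₂ × DIC = 0.04923 × 6.26 = 0.3082 mmol/kg
Ksp = 10^(−6.44) = 3.631×10^-7
Ω = [Ca²⁺][CO3²⁻]/Ksp = (9.02×10^-3)(3.082×10^-4) / 3.631×10^-7 = 7.66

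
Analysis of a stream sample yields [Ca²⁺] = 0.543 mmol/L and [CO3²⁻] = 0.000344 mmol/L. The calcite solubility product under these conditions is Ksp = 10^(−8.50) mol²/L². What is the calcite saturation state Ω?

Ksp = 10^(−8.50) = 3.162×10^-9
Ω = [Ca²⁺][CO3²⁻]/Ksp = (0.543×10^-3)(0.000344×10^-3) / 3.162×10^-9 = 0.0591

Ω = 0.0591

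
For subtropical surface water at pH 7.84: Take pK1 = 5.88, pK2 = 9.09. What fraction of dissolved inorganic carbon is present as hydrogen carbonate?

α₁ = 1 / (1 + [H⁺]/K1 + K2/[H⁺]) = 1 / (1 + 10^-1.96 + 10^-1.25)
   = 1 / (1 + 0.010965 + 0.056234) = 1/1.0672 = 0.9370

α₁ = 0.937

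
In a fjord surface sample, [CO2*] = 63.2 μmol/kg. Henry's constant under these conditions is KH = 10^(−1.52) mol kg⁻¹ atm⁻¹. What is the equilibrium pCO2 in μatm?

KH = 10^(−1.52) = 3.020×10^-2 mol kg⁻¹ atm⁻¹
pCO2 = [CO2*]/KH = 63.2×10^-6 / 3.020×10^-2 = 2.09×10^-3 atm = 2090 μatm

pCO2 = 2090 μatm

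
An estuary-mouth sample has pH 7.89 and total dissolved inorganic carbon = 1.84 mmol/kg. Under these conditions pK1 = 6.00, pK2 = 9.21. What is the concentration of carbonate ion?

α₂ = 1 / (1 + [H⁺]/K2 + [H⁺]²/(K1K2)) = 1 / (1 + 10^+1.32 + 10^-0.57)
   = 1 / (1 + 20.893 + 0.26915) = 1/22.162 = 0.04512
[CO3²⁻] = α₂ × DIC = 0.04512 × 1.84 = 0.0830 mmol/kg

[CO3²⁻] = 0.0830 mmol/kg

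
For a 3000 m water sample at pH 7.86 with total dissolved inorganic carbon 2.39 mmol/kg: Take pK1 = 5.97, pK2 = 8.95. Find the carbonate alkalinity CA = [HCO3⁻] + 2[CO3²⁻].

CA = 2.54 mmol/kg

CA = [HCO3⁻] + 2[CO3²⁻] = (α₁ + 2α₂)·DIC
At pH 7.86: [H⁺]/K1 = 10^-1.89 = 0.012882, K2/[H⁺] = 10^-1.09 = 0.081283
α₁ = 1/(1 + 0.012882 + 0.081283) = 1/1.0942 = 0.9139; α₂ = α₁·K2/[H⁺] = 0.07429
α₁ + 2α₂ = 1.0625
CA = 1.0625 × 2.39 = 2.54 mmol/kg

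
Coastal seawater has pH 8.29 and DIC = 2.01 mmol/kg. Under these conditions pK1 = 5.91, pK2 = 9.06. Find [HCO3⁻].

α₁ = 1 / (1 + [H⁺]/K1 + K2/[H⁺]) = 1 / (1 + 10^-2.38 + 10^-0.77)
   = 1 / (1 + 0.0041687 + 0.16982) = 1/1.1740 = 0.8518
[HCO3⁻] = α₁ × DIC = 0.8518 × 2.01 = 1.71 mmol/kg

[HCO3⁻] = 1.71 mmol/kg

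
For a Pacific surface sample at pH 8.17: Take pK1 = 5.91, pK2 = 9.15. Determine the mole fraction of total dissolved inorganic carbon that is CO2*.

α₀ = 1 / (1 + K1/[H⁺] + K1K2/[H⁺]²) = 1 / (1 + 10^+2.26 + 10^+1.28)
   = 1 / (1 + 181.97 + 19.055) = 1/202.02 = 0.004950

α₀ = 0.00495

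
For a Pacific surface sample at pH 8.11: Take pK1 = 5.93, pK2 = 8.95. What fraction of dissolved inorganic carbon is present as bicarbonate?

α₁ = 0.869

α₁ = 1 / (1 + [H⁺]/K1 + K2/[H⁺]) = 1 / (1 + 10^-2.18 + 10^-0.84)
   = 1 / (1 + 0.0066069 + 0.14454) = 1/1.1512 = 0.8687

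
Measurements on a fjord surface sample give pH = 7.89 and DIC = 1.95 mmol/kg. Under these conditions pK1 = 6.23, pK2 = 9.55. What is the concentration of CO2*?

[CO2*] = 0.0409 mmol/kg

α₀ = 1 / (1 + K1/[H⁺] + K1K2/[H⁺]²) = 1 / (1 + 10^+1.66 + 10^-0.00)
   = 1 / (1 + 45.709 + 1.0000) = 1/47.709 = 0.02096
[CO2*] = α₀ × DIC = 0.02096 × 1.95 = 0.0409 mmol/kg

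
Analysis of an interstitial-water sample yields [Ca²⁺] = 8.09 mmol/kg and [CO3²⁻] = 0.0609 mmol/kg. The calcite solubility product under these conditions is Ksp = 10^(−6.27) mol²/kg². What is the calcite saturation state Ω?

Ω = 0.917

Ksp = 10^(−6.27) = 5.370×10^-7
Ω = [Ca²⁺][CO3²⁻]/Ksp = (8.09×10^-3)(0.0609×10^-3) / 5.370×10^-7 = 0.917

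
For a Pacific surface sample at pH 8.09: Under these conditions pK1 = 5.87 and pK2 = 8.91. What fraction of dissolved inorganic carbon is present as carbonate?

α₂ = 0.131

α₂ = 1 / (1 + [H⁺]/K2 + [H⁺]²/(K1K2)) = 1 / (1 + 10^+0.82 + 10^-1.40)
   = 1 / (1 + 6.6069 + 0.039811) = 1/7.6467 = 0.1308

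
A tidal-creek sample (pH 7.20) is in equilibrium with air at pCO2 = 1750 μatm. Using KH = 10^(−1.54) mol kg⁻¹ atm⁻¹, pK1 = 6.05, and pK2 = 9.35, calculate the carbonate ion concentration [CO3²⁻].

[CO3²⁻] = 5.05 μmol/kg

[CO2*] = KH · pCO2 = 10^(−1.54) × 1750×10^-6 = 5.047×10^-5 mol/kg
α₀ = 1/(1 + K1/[H⁺] + K1K2/[H⁺]²) = 1/(1 + 10^+1.15 + 10^-1.00) = 0.06568
DIC = [CO2*]/α₀ = 5.047×10^-5 / 0.06568 = 0.7684 mmol/kg
[CO3²⁻] = α₂·DIC; α₂ = 0.006568, so [CO3²⁻] = 0.006568 × 0.7684 = 0.00505 mmol/kg = 5.05 μmol/kg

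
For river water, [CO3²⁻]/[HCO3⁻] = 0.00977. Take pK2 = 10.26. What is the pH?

From K2 = [H⁺][CO3²⁻]/[HCO3⁻]:  pH = pK2 + log₁₀([CO3²⁻]/[HCO3⁻])
log₁₀(0.00977) = -2.010
pH = 10.26 + (-2.010) = 8.25

pH = 8.25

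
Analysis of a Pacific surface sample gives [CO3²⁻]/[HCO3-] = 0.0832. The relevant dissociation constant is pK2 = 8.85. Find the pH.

pH = 7.77

From K2 = [H⁺][CO3²⁻]/[HCO3-]:  pH = pK2 + log₁₀([CO3²⁻]/[HCO3-])
log₁₀(0.0832) = -1.080
pH = 8.85 + (-1.080) = 7.77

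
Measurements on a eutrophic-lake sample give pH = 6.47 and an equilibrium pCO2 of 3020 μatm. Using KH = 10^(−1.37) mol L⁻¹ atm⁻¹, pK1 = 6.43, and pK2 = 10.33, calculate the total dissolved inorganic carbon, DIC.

DIC = 0.270 mmol/L

[CO2*] = KH · pCO2 = 10^(−1.37) × 3020×10^-6 = 1.288×10^-4 mol/L
α₀ = 1/(1 + K1/[H⁺] + K1K2/[H⁺]²) = 1/(1 + 10^+0.04 + 10^-3.82) = 0.4770
DIC = [CO2*]/α₀ = 1.288×10^-4 / 0.4770 = 0.270 mmol/L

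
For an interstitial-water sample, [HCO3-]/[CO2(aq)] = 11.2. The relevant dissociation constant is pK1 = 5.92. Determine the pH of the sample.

pH = 6.97

From K1 = [H⁺][HCO3-]/[CO2(aq)]:  pH = pK1 + log₁₀([HCO3-]/[CO2(aq)])
log₁₀(11.2) = +1.049
pH = 5.92 + (+1.049) = 6.97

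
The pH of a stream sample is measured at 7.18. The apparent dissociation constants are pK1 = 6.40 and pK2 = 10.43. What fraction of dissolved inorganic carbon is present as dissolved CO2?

α₀ = 1 / (1 + K1/[H⁺] + K1K2/[H⁺]²) = 1 / (1 + 10^+0.78 + 10^-2.47)
   = 1 / (1 + 6.0256 + 0.0033884) = 1/7.0290 = 0.1423

α₀ = 0.142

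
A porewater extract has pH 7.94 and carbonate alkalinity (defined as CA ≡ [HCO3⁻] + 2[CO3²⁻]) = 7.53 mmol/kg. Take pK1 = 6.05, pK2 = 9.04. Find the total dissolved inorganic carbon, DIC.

DIC = 7.10 mmol/kg

CA = [HCO3⁻] + 2[CO3²⁻] = (α₁ + 2α₂)·DIC
At pH 7.94: [H⁺]/K1 = 10^-1.89 = 0.012882, K2/[H⁺] = 10^-1.10 = 0.079433
α₁ = 1/(1 + 0.012882 + 0.079433) = 1/1.0923 = 0.9155; α₂ = α₁·K2/[H⁺] = 0.07272
α₁ + 2α₂ = 1.0609
DIC = CA / (α₁ + 2α₂) = 7.53 / 1.0609 = 7.10 mmol/kg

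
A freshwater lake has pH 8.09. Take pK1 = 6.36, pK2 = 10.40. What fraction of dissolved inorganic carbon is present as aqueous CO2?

α₀ = 0.0182

α₀ = 1 / (1 + K1/[H⁺] + K1K2/[H⁺]²) = 1 / (1 + 10^+1.73 + 10^-0.58)
   = 1 / (1 + 53.703 + 0.26303) = 1/54.966 = 0.01819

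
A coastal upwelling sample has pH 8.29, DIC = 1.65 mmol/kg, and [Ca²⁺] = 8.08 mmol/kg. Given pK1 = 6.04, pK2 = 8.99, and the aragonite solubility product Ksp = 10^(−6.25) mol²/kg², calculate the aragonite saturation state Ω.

Ω = 3.93

α₂ = 1 / (1 + [H⁺]/K2 + [H⁺]²/(K1K2)) = 1 / (1 + 10^+0.70 + 10^-1.55)
   = 1 / (1 + 5.0119 + 0.028184) = 1/6.0401 = 0.1656
[CO3²⁻] = α₂ × DIC = 0.1656 × 1.65 = 0.2732 mmol/kg
Ksp = 10^(−6.25) = 5.623×10^-7
Ω = [Ca²⁺][CO3²⁻]/Ksp = (8.08×10^-3)(2.732×10^-4) / 5.623×10^-7 = 3.93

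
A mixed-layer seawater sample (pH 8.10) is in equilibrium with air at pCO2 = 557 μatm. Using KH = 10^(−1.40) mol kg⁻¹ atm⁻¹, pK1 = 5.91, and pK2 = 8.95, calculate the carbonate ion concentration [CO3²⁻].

[CO2*] = KH · pCO2 = 10^(−1.40) × 557×10^-6 = 2.217×10^-5 mol/kg
α₀ = 1/(1 + K1/[H⁺] + K1K2/[H⁺]²) = 1/(1 + 10^+2.19 + 10^+1.34) = 0.005626
DIC = [CO2*]/α₀ = 2.217×10^-5 / 0.005626 = 3.942 mmol/kg
[CO3²⁻] = α₂·DIC; α₂ = 0.1231, so [CO3²⁻] = 0.1231 × 3.942 = 0.485 mmol/kg

[CO3²⁻] = 0.485 mmol/kg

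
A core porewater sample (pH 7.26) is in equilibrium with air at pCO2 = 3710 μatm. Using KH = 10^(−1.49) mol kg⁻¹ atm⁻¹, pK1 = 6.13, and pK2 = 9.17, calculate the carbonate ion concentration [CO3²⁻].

[CO3²⁻] = 19.9 μmol/kg

[CO2*] = KH · pCO2 = 10^(−1.49) × 3710×10^-6 = 1.201×10^-4 mol/kg
α₀ = 1/(1 + K1/[H⁺] + K1K2/[H⁺]²) = 1/(1 + 10^+1.13 + 10^-0.78) = 0.06823
DIC = [CO2*]/α₀ = 1.201×10^-4 / 0.06823 = 1.759 mmol/kg
[CO3²⁻] = α₂·DIC; α₂ = 0.01132, so [CO3²⁻] = 0.01132 × 1.759 = 0.0199 mmol/kg = 19.9 μmol/kg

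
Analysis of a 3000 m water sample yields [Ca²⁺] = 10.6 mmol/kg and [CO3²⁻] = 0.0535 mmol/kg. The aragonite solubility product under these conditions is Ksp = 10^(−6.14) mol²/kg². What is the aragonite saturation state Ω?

Ksp = 10^(−6.14) = 7.244×10^-7
Ω = [Ca²⁺][CO3²⁻]/Ksp = (10.6×10^-3)(0.0535×10^-3) / 7.244×10^-7 = 0.783

Ω = 0.783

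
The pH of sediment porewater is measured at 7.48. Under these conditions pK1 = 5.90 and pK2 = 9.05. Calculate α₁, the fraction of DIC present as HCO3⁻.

α₁ = 0.949

α₁ = 1 / (1 + [H⁺]/K1 + K2/[H⁺]) = 1 / (1 + 10^-1.58 + 10^-1.57)
   = 1 / (1 + 0.026303 + 0.026915) = 1/1.0532 = 0.9495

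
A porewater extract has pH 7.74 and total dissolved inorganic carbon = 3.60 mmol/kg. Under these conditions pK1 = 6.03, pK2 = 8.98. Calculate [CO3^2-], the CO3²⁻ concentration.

α₂ = 1 / (1 + [H⁺]/K2 + [H⁺]²/(K1K2)) = 1 / (1 + 10^+1.24 + 10^-0.47)
   = 1 / (1 + 17.378 + 0.33884) = 1/18.717 = 0.05343
[CO3²⁻] = α₂ × DIC = 0.05343 × 3.60 = 0.192 mmol/kg

[CO3²⁻] = 0.192 mmol/kg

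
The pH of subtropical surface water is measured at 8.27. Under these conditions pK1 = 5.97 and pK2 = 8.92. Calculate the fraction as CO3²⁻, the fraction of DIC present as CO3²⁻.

α₂ = 1 / (1 + [H⁺]/K2 + [H⁺]²/(K1K2)) = 1 / (1 + 10^+0.65 + 10^-1.65)
   = 1 / (1 + 4.4668 + 0.022387) = 1/5.4892 = 0.1822

α₂ = 0.182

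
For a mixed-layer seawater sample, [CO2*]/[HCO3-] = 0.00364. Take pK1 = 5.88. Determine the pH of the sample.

pH = 8.32

From K1 = [H⁺][HCO3-]/[CO2*]:  pH = pK1 − log₁₀([CO2*]/[HCO3-])
log₁₀(0.00364) = -2.439
pH = 5.88 − (-2.439) = 8.32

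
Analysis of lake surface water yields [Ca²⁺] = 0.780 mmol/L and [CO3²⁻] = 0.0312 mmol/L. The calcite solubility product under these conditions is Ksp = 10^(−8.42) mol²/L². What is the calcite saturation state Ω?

Ω = 6.40

Ksp = 10^(−8.42) = 3.802×10^-9
Ω = [Ca²⁺][CO3²⁻]/Ksp = (0.780×10^-3)(0.0312×10^-3) / 3.802×10^-9 = 6.40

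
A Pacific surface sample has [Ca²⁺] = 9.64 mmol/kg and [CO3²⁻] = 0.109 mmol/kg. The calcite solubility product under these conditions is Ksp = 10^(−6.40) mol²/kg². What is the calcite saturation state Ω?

Ω = 2.64

Ksp = 10^(−6.40) = 3.981×10^-7
Ω = [Ca²⁺][CO3²⁻]/Ksp = (9.64×10^-3)(0.109×10^-3) / 3.981×10^-7 = 2.64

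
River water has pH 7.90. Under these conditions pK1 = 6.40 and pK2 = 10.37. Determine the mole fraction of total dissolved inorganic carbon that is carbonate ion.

α₂ = 1 / (1 + [H⁺]/K2 + [H⁺]²/(K1K2)) = 1 / (1 + 10^+2.47 + 10^+0.97)
   = 1 / (1 + 295.12 + 9.3325) = 1/305.45 = 0.003274

α₂ = 0.00327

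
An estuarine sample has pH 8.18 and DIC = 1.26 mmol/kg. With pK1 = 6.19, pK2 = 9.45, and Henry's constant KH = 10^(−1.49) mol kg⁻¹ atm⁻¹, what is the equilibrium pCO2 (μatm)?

pCO2 = 375 μatm

α₀ = 1 / (1 + K1/[H⁺] + K1K2/[H⁺]²) = 1 / (1 + 10^+1.99 + 10^+0.72)
   = 1 / (1 + 97.724 + 5.2481) = 1/103.97 = 0.009618
[CO2*] = α₀ × DIC = 0.009618 × 1.26 = 0.01212 mmol/kg = 12.12 μmol/kg
pCO2 = [CO2*]/KH = 1.212×10^-5 / 3.236×10^-2 = 375 μatm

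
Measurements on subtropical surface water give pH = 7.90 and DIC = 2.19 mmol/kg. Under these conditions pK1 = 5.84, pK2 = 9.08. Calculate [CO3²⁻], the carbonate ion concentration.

[CO3²⁻] = 0.135 mmol/kg

α₂ = 1 / (1 + [H⁺]/K2 + [H⁺]²/(K1K2)) = 1 / (1 + 10^+1.18 + 10^-0.88)
   = 1 / (1 + 15.136 + 0.13183) = 1/16.267 = 0.06147
[CO3²⁻] = α₂ × DIC = 0.06147 × 2.19 = 0.135 mmol/kg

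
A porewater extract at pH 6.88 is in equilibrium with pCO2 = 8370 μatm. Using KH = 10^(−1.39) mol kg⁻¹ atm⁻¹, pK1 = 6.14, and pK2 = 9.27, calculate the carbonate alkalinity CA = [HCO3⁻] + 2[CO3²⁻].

CA = 1.89 mmol/kg

[CO2*] = KH · pCO2 = 10^(−1.39) × 8370×10^-6 = 3.410×10^-4 mol/kg
α₀ = 1/(1 + K1/[H⁺] + K1K2/[H⁺]²) = 1/(1 + 10^+0.74 + 10^-1.65) = 0.1534
DIC = [CO2*]/α₀ = 3.410×10^-4 / 0.1534 = 2.222 mmol/kg
CA = (α₁ + 2α₂)·DIC = (0.8431 + 2×0.003435) × 2.222 = 1.89 mmol/kg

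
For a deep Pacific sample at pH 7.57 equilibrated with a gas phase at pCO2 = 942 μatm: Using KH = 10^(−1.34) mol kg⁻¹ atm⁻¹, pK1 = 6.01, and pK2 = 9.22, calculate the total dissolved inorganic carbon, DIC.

DIC = 1.64 mmol/kg

[CO2*] = KH · pCO2 = 10^(−1.34) × 942×10^-6 = 4.306×10^-5 mol/kg
α₀ = 1/(1 + K1/[H⁺] + K1K2/[H⁺]²) = 1/(1 + 10^+1.56 + 10^-0.09) = 0.02623
DIC = [CO2*]/α₀ = 4.306×10^-5 / 0.02623 = 1.64 mmol/kg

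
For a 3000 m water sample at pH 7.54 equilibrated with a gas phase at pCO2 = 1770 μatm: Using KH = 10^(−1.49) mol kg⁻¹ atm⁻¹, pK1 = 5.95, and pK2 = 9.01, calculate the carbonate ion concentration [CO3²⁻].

[CO3²⁻] = 0.0755 mmol/kg

[CO2*] = KH · pCO2 = 10^(−1.49) × 1770×10^-6 = 5.728×10^-5 mol/kg
α₀ = 1/(1 + K1/[H⁺] + K1K2/[H⁺]²) = 1/(1 + 10^+1.59 + 10^+0.12) = 0.02426
DIC = [CO2*]/α₀ = 5.728×10^-5 / 0.02426 = 2.361 mmol/kg
[CO3²⁻] = α₂·DIC; α₂ = 0.03198, so [CO3²⁻] = 0.03198 × 2.361 = 0.0755 mmol/kg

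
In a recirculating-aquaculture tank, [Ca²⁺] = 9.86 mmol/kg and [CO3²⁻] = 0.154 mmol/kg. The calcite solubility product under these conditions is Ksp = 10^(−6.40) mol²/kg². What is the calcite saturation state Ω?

Ω = 3.81

Ksp = 10^(−6.40) = 3.981×10^-7
Ω = [Ca²⁺][CO3²⁻]/Ksp = (9.86×10^-3)(0.154×10^-3) / 3.981×10^-7 = 3.81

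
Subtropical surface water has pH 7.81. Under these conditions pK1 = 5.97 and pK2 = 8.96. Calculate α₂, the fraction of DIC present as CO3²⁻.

α₂ = 1 / (1 + [H⁺]/K2 + [H⁺]²/(K1K2)) = 1 / (1 + 10^+1.15 + 10^-0.69)
   = 1 / (1 + 14.125 + 0.20417) = 1/15.330 = 0.06523

α₂ = 0.0652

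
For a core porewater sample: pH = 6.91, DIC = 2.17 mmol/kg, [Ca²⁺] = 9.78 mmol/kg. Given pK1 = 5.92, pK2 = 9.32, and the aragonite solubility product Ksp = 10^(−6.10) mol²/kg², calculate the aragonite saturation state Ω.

Ω = 0.0940

α₂ = 1 / (1 + [H⁺]/K2 + [H⁺]²/(K1K2)) = 1 / (1 + 10^+2.41 + 10^+1.42)
   = 1 / (1 + 257.04 + 26.303) = 1/284.34 = 0.003517
[CO3²⁻] = α₂ × DIC = 0.003517 × 2.17 = 0.007632 mmol/kg = 7.632 μmol/kg
Ksp = 10^(−6.10) = 7.943×10^-7
Ω = [Ca²⁺][CO3²⁻]/Ksp = (9.78×10^-3)(7.632×10^-6) / 7.943×10^-7 = 0.0940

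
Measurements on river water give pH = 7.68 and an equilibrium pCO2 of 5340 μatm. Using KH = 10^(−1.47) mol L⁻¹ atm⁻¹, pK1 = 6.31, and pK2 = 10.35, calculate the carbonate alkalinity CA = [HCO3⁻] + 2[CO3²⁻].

[CO2*] = KH · pCO2 = 10^(−1.47) × 5340×10^-6 = 1.809×10^-4 mol/L
α₀ = 1/(1 + K1/[H⁺] + K1K2/[H⁺]²) = 1/(1 + 10^+1.37 + 10^-1.30) = 0.04083
DIC = [CO2*]/α₀ = 1.809×10^-4 / 0.04083 = 4.432 mmol/L
CA = (α₁ + 2α₂)·DIC = (0.9571 + 2×0.002046) × 4.432 = 4.26 mmol/L

CA = 4.26 mmol/L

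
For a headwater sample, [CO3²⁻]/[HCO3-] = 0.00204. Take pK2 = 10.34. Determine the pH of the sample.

pH = 7.65

From K2 = [H⁺][CO3²⁻]/[HCO3-]:  pH = pK2 + log₁₀([CO3²⁻]/[HCO3-])
log₁₀(0.00204) = -2.690
pH = 10.34 + (-2.690) = 7.65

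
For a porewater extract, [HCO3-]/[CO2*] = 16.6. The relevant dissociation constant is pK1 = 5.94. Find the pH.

From K1 = [H⁺][HCO3-]/[CO2*]:  pH = pK1 + log₁₀([HCO3-]/[CO2*])
log₁₀(16.6) = +1.220
pH = 5.94 + (+1.220) = 7.16

pH = 7.16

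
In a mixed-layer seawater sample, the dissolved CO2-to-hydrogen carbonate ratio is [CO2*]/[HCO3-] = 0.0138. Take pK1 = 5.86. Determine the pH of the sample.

From K1 = [H⁺][HCO3-]/[CO2*]:  pH = pK1 − log₁₀([CO2*]/[HCO3-])
log₁₀(0.0138) = -1.860
pH = 5.86 − (-1.860) = 7.72

pH = 7.72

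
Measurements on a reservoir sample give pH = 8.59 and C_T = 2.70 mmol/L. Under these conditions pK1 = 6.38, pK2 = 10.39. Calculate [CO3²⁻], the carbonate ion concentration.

α₂ = 1 / (1 + [H⁺]/K2 + [H⁺]²/(K1K2)) = 1 / (1 + 10^+1.80 + 10^-0.41)
   = 1 / (1 + 63.096 + 0.38905) = 1/64.485 = 0.01551
[CO3²⁻] = α₂ × DIC = 0.01551 × 2.70 = 0.0419 mmol/L

[CO3²⁻] = 0.0419 mmol/L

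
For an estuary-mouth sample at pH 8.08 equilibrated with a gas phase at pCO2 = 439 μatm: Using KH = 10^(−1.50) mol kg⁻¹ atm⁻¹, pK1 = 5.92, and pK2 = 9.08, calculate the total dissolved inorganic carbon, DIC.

DIC = 2.22 mmol/kg

[CO2*] = KH · pCO2 = 10^(−1.50) × 439×10^-6 = 1.388×10^-5 mol/kg
α₀ = 1/(1 + K1/[H⁺] + K1K2/[H⁺]²) = 1/(1 + 10^+2.16 + 10^+1.16) = 0.006250
DIC = [CO2*]/α₀ = 1.388×10^-5 / 0.006250 = 2.22 mmol/kg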